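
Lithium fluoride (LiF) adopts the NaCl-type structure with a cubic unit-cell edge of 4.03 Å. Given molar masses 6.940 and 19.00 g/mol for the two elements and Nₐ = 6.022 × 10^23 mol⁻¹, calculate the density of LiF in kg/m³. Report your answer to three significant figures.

2630 kg/m³

The NaCl-type structure contains Z = 4 formula units per cell; M(LiF) = 6.940 + 19.00 = 25.94 g/mol.
a³ = (4.030 × 10^-8 cm)³ = 6.545 × 10^-23 cm³.
ρ = 4 × 25.94 / (6.022 × 10²³ × 6.545 × 10^-23) = 2.633 g/cm³ = 2630 kg/m³.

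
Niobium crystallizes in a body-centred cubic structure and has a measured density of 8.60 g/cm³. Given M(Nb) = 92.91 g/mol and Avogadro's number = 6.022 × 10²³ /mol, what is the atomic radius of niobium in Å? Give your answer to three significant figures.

For a BCC cell (Z = 2), a³ = Z·M/(N_A·ρ) = 2 × 92.91 / (6.022 × 10²³ × 8.600) = 3.588 × 10^-23 cm³, so a = 3.298 × 10^-8 cm = 3.298 Å.
Atoms touch along the body diagonal, so √3·a = 4r, so r = 0.4330 × a = 1.43 Å.

1.43 Å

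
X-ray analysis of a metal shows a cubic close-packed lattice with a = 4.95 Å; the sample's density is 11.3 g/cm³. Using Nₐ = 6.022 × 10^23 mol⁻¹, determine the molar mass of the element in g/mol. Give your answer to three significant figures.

206 g/mol

An FCC cell has Z = 4 atoms; a = 4.950 × 10^-8 cm.
M = ρ·N_A·a³/Z = 11.3 × 6.022 × 10²³ × 1.213 × 10^-22 / 4 = 206 g/mol.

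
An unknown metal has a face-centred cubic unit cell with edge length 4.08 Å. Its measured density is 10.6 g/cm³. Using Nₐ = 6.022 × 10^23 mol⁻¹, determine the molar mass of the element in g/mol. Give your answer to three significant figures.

An FCC cell has Z = 4 atoms; a = 4.080 × 10^-8 cm.
M = ρ·N_A·a³/Z = 10.6 × 6.022 × 10²³ × 6.792 × 10^-23 / 4 = 108 g/mol.

108 g/mol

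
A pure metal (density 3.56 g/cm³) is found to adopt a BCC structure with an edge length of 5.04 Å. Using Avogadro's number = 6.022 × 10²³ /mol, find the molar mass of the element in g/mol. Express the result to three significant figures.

A BCC cell has Z = 2 atoms; a = 5.040 × 10^-8 cm.
M = ρ·N_A·a³/Z = 3.56 × 6.022 × 10²³ × 1.280 × 10^-22 / 2 = 137 g/mol.

137 g/mol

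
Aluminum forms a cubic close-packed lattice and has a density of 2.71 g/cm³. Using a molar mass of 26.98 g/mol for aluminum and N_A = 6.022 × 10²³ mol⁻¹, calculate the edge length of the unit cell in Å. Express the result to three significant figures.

With Z = 4 atoms per FCC cell, a³ = Z·M/(N_A·ρ) = 4 × 26.98 / (6.022 × 10²³ × 2.710 g/cm³) = 6.613 × 10^-23 cm³.
a = (6.613 × 10^-23)^(1/3) = 4.044 × 10^-8 cm = 4.04 Å.

4.04 Å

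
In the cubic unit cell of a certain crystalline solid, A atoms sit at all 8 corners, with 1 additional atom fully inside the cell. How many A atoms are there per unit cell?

2

Corner atoms are shared by 8 cells (1/8 each), interior atoms are unshared.
Net atoms = 8 × 1/8 + 1 = 1 + 1 = 2.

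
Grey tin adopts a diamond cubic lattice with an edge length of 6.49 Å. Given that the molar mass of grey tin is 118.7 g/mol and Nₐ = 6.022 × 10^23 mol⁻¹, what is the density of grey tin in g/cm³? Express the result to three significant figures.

5.77 g/cm³

A diamond cubic unit cell contains Z = 8 atoms.
Cell volume: a³ = (6.49 Å)³ = (6.490 × 10^-8 cm)³ = 2.734 × 10^-22 cm³.
ρ = Z·M/(N_A·a³) = 8 × 118.7 / (6.022 × 10²³ × 2.734 × 10^-22) = 5.769 g/cm³.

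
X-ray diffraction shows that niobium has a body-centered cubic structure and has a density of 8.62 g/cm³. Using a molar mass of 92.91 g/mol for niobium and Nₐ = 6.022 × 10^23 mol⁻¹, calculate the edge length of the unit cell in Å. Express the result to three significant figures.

3.30 Å

With Z = 2 atoms per BCC cell, a³ = Z·M/(N_A·ρ) = 2 × 92.91 / (6.022 × 10²³ × 8.620 g/cm³) = 3.580 × 10^-23 cm³.
a = (3.580 × 10^-23)^(1/3) = 3.296 × 10^-8 cm = 3.30 Å.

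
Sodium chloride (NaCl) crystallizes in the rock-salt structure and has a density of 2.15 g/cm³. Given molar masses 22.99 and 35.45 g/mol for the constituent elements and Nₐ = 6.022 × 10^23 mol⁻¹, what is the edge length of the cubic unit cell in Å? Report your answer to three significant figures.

5.65 Å

M(NaCl) = 58.44 g/mol; Z = 4 formula units per cell.
a³ = Z·M/(N_A·ρ) = 4 × 58.44 / (6.022 × 10²³ × 2.15) = 1.805 × 10^-22 cm³, so a = 5.652 × 10^-8 cm = 5.65 Å.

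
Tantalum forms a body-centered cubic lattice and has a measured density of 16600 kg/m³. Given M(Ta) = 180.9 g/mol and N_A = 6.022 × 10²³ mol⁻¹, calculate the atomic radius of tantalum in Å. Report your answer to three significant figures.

For a BCC cell (Z = 2), a³ = Z·M/(N_A·ρ) = 2 × 180.9 / (6.022 × 10²³ × 16.60) = 3.619 × 10^-23 cm³, so a = 3.308 × 10^-8 cm = 3.308 Å.
Atoms touch along the body diagonal, so √3·a = 4r, so r = 0.4330 × a = 1.43 Å.

1.43 Å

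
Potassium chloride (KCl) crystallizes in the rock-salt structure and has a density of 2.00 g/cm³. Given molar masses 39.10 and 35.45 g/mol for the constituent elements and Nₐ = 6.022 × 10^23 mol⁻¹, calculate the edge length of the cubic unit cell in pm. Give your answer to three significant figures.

M(KCl) = 74.55 g/mol; Z = 4 formula units per cell.
a³ = Z·M/(N_A·ρ) = 4 × 74.55 / (6.022 × 10²³ × 2.00) = 2.476 × 10^-22 cm³, so a = 6.279 × 10^-8 cm = 628 pm.

628 pm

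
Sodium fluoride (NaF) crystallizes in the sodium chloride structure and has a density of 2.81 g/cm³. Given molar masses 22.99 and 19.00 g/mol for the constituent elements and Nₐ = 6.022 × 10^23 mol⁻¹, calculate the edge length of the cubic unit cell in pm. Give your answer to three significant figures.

463 pm

M(NaF) = 41.99 g/mol; Z = 4 formula units per cell.
a³ = Z·M/(N_A·ρ) = 4 × 41.99 / (6.022 × 10²³ × 2.81) = 9.926 × 10^-23 cm³, so a = 4.630 × 10^-8 cm = 463 pm.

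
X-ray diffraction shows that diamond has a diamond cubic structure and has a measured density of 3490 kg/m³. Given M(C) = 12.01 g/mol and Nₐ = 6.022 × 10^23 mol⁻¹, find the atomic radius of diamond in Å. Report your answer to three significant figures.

0.774 Å

For a diamond cubic cell (Z = 8), a³ = Z·M/(N_A·ρ) = 8 × 12.01 / (6.022 × 10²³ × 3.490) = 4.572 × 10^-23 cm³, so a = 3.576 × 10^-8 cm = 3.576 Å.
Nearest neighbors lie along the body diagonal with √3·a = 8r, so r = 0.2165 × a = 0.774 Å.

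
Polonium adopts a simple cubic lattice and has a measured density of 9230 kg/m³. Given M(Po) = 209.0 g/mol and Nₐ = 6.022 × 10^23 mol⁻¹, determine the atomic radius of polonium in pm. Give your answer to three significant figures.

168 pm

For a simple cubic cell (Z = 1), a³ = Z·M/(N_A·ρ) = 1 × 209.0 / (6.022 × 10²³ × 9.230) = 3.760 × 10^-23 cm³, so a = 3.350 × 10^-8 cm = 335.0 pm.
Atoms touch along the cell edge, so a = 2r, so r = 0.5000 × a = 168 pm.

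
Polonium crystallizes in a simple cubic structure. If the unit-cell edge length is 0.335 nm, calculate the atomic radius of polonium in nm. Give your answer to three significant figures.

In a simple cubic lattice, atoms touch along the cell edge, so a = 2r.
r = a/2 = 0.335/2 = 0.168 nm.

0.168 nm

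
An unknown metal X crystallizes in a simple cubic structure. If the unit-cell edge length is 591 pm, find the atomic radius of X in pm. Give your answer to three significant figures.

In a simple cubic lattice, atoms touch along the cell edge, so a = 2r.
r = a/2 = 591/2 = 296 pm.

296 pm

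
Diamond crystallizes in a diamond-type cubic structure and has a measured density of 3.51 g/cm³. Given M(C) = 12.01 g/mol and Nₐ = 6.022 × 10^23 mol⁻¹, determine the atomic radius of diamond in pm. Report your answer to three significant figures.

For a diamond cubic cell (Z = 8), a³ = Z·M/(N_A·ρ) = 8 × 12.01 / (6.022 × 10²³ × 3.510) = 4.546 × 10^-23 cm³, so a = 3.569 × 10^-8 cm = 356.9 pm.
Nearest neighbors lie along the body diagonal with √3·a = 8r, so r = 0.2165 × a = 77.3 pm.

77.3 pm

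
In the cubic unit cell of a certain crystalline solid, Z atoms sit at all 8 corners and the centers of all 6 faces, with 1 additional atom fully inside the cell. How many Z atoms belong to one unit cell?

5

Corner atoms are shared by 8 cells (1/8 each), face atoms by 2 (1/2 each), interior atoms are unshared.
Net atoms = 8 × 1/8 + 6 × 1/2 + 1 = 1 + 3 + 1 = 5.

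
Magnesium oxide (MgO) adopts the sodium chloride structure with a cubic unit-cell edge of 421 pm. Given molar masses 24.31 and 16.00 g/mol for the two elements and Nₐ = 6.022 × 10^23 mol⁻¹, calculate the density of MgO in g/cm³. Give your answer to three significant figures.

3.59 g/cm³

The sodium chloride structure contains Z = 4 formula units per cell; M(MgO) = 24.31 + 16.00 = 40.31 g/mol.
a³ = (4.210 × 10^-8 cm)³ = 7.462 × 10^-23 cm³.
ρ = 4 × 40.31 / (6.022 × 10²³ × 7.462 × 10^-23) = 3.588 g/cm³.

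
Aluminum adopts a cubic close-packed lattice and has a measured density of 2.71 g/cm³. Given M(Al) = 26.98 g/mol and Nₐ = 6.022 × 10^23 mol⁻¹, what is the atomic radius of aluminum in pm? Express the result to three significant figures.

For an FCC cell (Z = 4), a³ = Z·M/(N_A·ρ) = 4 × 26.98 / (6.022 × 10²³ × 2.710) = 6.613 × 10^-23 cm³, so a = 4.044 × 10^-8 cm = 404.4 pm.
Atoms touch along the face diagonal, so √2·a = 4r, so r = 0.3536 × a = 143 pm.

143 pm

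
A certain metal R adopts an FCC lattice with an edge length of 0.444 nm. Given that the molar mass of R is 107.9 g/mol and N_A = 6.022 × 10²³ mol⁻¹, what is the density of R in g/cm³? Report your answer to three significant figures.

8.19 g/cm³

An FCC unit cell contains Z = 4 atoms.
Cell volume: a³ = (0.444 nm)³ = (4.440 × 10^-8 cm)³ = 8.753 × 10^-23 cm³.
ρ = Z·M/(N_A·a³) = 4 × 107.9 / (6.022 × 10²³ × 8.753 × 10^-23) = 8.188 g/cm³.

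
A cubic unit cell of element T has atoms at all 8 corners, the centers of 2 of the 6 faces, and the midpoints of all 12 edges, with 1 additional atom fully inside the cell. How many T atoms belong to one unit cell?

6

Corner atoms are shared by 8 cells (1/8 each), face atoms by 2 (1/2 each), edge atoms by 4 (1/4 each), interior atoms are unshared.
Net atoms = 8 × 1/8 + 2 × 1/2 + 12 × 1/4 + 1 = 1 + 1 + 3 + 1 = 6.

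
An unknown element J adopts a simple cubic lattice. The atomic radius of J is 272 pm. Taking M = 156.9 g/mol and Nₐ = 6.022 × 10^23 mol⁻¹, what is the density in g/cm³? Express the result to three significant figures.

In a simple cubic lattice, atoms touch along the cell edge, so a = 2r, giving a = 544.0 pm = 5.440 × 10^-8 cm.
With Z = 1, ρ = Z·M/(N_A·a³) = 1 × 156.9 / (6.022 × 10²³ × 1.610 × 10^-22) = 1.618 g/cm³.

1.62 g/cm³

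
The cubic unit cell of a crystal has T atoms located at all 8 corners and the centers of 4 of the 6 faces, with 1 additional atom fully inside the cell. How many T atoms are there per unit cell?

4

Corner atoms are shared by 8 cells (1/8 each), face atoms by 2 (1/2 each), interior atoms are unshared.
Net atoms = 8 × 1/8 + 4 × 1/2 + 1 = 1 + 2 + 1 = 4.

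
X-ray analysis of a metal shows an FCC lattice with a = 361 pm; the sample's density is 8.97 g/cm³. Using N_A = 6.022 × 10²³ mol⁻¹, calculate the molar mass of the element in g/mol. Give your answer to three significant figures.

An FCC cell has Z = 4 atoms; a = 3.610 × 10^-8 cm.
M = ρ·N_A·a³/Z = 8.97 × 6.022 × 10²³ × 4.705 × 10^-23 / 4 = 63.5 g/mol.

63.5 g/mol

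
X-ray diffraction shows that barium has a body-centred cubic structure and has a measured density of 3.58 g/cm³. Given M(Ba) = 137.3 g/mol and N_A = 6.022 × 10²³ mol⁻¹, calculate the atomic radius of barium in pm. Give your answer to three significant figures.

For a BCC cell (Z = 2), a³ = Z·M/(N_A·ρ) = 2 × 137.3 / (6.022 × 10²³ × 3.580) = 1.274 × 10^-22 cm³, so a = 5.031 × 10^-8 cm = 503.1 pm.
Atoms touch along the body diagonal, so √3·a = 4r, so r = 0.4330 × a = 218 pm.

218 pm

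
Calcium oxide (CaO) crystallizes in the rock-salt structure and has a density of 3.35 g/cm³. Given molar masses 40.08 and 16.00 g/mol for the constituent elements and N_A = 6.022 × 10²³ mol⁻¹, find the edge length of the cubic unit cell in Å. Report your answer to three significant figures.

4.81 Å

M(CaO) = 56.08 g/mol; Z = 4 formula units per cell.
a³ = Z·M/(N_A·ρ) = 4 × 56.08 / (6.022 × 10²³ × 3.35) = 1.112 × 10^-22 cm³, so a = 4.809 × 10^-8 cm = 4.81 Å.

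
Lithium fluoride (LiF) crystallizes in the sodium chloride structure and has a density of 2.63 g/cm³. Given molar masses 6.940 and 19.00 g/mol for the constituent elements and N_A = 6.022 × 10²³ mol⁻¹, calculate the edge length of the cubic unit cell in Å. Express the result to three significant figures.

4.03 Å

M(LiF) = 25.94 g/mol; Z = 4 formula units per cell.
a³ = Z·M/(N_A·ρ) = 4 × 25.94 / (6.022 × 10²³ × 2.63) = 6.551 × 10^-23 cm³, so a = 4.031 × 10^-8 cm = 4.03 Å.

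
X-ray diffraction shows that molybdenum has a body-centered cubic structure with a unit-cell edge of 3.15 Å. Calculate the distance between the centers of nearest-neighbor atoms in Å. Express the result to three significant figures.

In a BCC structure, atoms touch along the body diagonal, so √3·a = 4r; the nearest-neighbor distance equals 2r = 0.8660·a.
d = 0.8660 × 3.15 = 2.73 Å.

2.73 Å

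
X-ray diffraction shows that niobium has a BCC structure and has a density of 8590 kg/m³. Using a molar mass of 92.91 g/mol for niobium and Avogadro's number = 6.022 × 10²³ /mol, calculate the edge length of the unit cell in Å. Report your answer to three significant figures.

With Z = 2 atoms per BCC cell, a³ = Z·M/(N_A·ρ) = 2 × 92.91 / (6.022 × 10²³ × 8.590 g/cm³) = 3.592 × 10^-23 cm³.
a = (3.592 × 10^-23)^(1/3) = 3.300 × 10^-8 cm = 3.30 Å.

3.30 Å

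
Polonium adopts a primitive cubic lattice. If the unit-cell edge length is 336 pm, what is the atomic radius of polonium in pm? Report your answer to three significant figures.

In a simple cubic lattice, atoms touch along the cell edge, so a = 2r.
r = a/2 = 336/2 = 168 pm.

168 pm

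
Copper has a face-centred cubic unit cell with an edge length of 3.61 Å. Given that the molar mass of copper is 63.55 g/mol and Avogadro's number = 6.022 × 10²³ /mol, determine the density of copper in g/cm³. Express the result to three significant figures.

An FCC unit cell contains Z = 4 atoms.
Cell volume: a³ = (3.61 Å)³ = (3.610 × 10^-8 cm)³ = 4.705 × 10^-23 cm³.
ρ = Z·M/(N_A·a³) = 4 × 63.55 / (6.022 × 10²³ × 4.705 × 10^-23) = 8.972 g/cm³.

8.97 g/cm³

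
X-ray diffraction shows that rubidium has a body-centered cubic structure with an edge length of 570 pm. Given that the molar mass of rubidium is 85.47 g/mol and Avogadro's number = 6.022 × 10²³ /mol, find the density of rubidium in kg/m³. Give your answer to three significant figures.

A BCC unit cell contains Z = 2 atoms.
Cell volume: a³ = (570 pm)³ = (5.700 × 10^-8 cm)³ = 1.852 × 10^-22 cm³.
ρ = Z·M/(N_A·a³) = 2 × 85.47 / (6.022 × 10²³ × 1.852 × 10^-22) = 1.533 g/cm³ = 1530 kg/m³.

1530 kg/m³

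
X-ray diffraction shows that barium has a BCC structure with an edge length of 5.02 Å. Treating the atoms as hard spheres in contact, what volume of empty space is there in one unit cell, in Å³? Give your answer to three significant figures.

40.5 Å³

In a BCC lattice atoms touch along the body diagonal, so √3·a = 4r, so r = 0.4330a = 2.174 Å.
V_cell = a³ = 126.5 Å³; V_atoms = 2 × (4/3)πr³ = 86.05 Å³.
Empty space = 126.5 − 86.05 = 40.5 Å³.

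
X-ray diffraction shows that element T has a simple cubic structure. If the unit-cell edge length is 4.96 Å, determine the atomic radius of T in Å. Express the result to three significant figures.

2.48 Å

In a simple cubic lattice, atoms touch along the cell edge, so a = 2r.
r = a/2 = 4.96/2 = 2.48 Å.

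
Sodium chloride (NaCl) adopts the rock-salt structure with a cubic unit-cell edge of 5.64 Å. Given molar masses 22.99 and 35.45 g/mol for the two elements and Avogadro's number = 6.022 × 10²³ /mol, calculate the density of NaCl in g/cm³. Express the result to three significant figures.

2.16 g/cm³

The rock-salt structure contains Z = 4 formula units per cell; M(NaCl) = 22.99 + 35.45 = 58.44 g/mol.
a³ = (5.640 × 10^-8 cm)³ = 1.794 × 10^-22 cm³.
ρ = 4 × 58.44 / (6.022 × 10²³ × 1.794 × 10^-22) = 2.164 g/cm³.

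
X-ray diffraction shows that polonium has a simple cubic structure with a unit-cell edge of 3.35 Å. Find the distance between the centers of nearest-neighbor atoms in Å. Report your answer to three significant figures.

In a simple cubic structure, atoms touch along the cell edge, so a = 2r; the nearest-neighbor distance equals 2r = 1.000·a.
d = 1.000 × 3.35 = 3.35 Å.

3.35 Å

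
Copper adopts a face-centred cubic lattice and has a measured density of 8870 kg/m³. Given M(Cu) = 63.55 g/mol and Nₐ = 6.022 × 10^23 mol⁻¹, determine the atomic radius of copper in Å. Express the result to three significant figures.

For an FCC cell (Z = 4), a³ = Z·M/(N_A·ρ) = 4 × 63.55 / (6.022 × 10²³ × 8.870) = 4.759 × 10^-23 cm³, so a = 3.624 × 10^-8 cm = 3.624 Å.
Atoms touch along the face diagonal, so √2·a = 4r, so r = 0.3536 × a = 1.28 Å.

1.28 Å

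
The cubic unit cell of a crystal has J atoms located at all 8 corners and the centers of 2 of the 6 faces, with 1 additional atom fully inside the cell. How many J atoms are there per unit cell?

Corner atoms are shared by 8 cells (1/8 each), face atoms by 2 (1/2 each), interior atoms are unshared.
Net atoms = 8 × 1/8 + 2 × 1/2 + 1 = 1 + 1 + 1 = 3.

3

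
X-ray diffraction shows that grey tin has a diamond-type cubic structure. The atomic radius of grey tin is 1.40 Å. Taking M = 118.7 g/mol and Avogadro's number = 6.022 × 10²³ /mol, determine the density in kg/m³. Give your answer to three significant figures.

In a diamond cubic lattice, nearest neighbors lie along the body diagonal with √3·a = 8r, giving a = 6.466 Å = 6.466 × 10^-8 cm.
With Z = 8, ρ = Z·M/(N_A·a³) = 8 × 118.7 / (6.022 × 10²³ × 2.704 × 10^-22) = 5.832 g/cm³ = 5830 kg/m³.

5830 kg/m³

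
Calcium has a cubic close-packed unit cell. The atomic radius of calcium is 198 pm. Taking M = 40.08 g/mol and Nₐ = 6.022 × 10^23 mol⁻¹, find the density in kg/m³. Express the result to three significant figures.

1520 kg/m³

In an FCC lattice, atoms touch along the face diagonal, so √2·a = 4r, giving a = 560.0 pm = 5.600 × 10^-8 cm.
With Z = 4, ρ = Z·M/(N_A·a³) = 4 × 40.08 / (6.022 × 10²³ × 1.756 × 10^-22) = 1.516 g/cm³ = 1520 kg/m³.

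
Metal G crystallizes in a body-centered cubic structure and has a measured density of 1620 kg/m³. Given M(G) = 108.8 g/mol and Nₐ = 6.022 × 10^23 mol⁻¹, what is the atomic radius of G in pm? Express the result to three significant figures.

For a BCC cell (Z = 2), a³ = Z·M/(N_A·ρ) = 2 × 108.8 / (6.022 × 10²³ × 1.620) = 2.231 × 10^-22 cm³, so a = 6.065 × 10^-8 cm = 606.5 pm.
Atoms touch along the body diagonal, so √3·a = 4r, so r = 0.4330 × a = 263 pm.

263 pm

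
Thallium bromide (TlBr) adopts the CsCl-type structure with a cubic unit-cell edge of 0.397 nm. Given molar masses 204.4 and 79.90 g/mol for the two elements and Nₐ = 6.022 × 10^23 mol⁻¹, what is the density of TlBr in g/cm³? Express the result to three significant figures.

7.55 g/cm³

The CsCl-type structure contains Z = 1 formula unit per cell; M(TlBr) = 204.4 + 79.90 = 284.3 g/mol.
a³ = (3.970 × 10^-8 cm)³ = 6.257 × 10^-23 cm³.
ρ = 1 × 284.3 / (6.022 × 10²³ × 6.257 × 10^-23) = 7.545 g/cm³.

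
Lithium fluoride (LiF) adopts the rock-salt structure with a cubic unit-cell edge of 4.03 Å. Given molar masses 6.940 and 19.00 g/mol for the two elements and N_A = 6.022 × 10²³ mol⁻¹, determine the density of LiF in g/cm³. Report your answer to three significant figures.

2.63 g/cm³

The rock-salt structure contains Z = 4 formula units per cell; M(LiF) = 6.940 + 19.00 = 25.94 g/mol.
a³ = (4.030 × 10^-8 cm)³ = 6.545 × 10^-23 cm³.
ρ = 4 × 25.94 / (6.022 × 10²³ × 6.545 × 10^-23) = 2.633 g/cm³.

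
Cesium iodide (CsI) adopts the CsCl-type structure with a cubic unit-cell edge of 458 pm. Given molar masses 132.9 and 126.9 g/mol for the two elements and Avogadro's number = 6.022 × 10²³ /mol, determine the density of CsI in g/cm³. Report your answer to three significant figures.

The CsCl-type structure contains Z = 1 formula unit per cell; M(CsI) = 132.9 + 126.9 = 259.8 g/mol.
a³ = (4.580 × 10^-8 cm)³ = 9.607 × 10^-23 cm³.
ρ = 1 × 259.8 / (6.022 × 10²³ × 9.607 × 10^-23) = 4.491 g/cm³.

4.49 g/cm³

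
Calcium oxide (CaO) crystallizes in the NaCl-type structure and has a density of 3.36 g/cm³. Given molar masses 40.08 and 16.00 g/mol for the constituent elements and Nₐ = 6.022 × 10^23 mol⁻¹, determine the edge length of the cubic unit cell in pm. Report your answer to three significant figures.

480 pm

M(CaO) = 56.08 g/mol; Z = 4 formula units per cell.
a³ = Z·M/(N_A·ρ) = 4 × 56.08 / (6.022 × 10²³ × 3.36) = 1.109 × 10^-22 cm³, so a = 4.804 × 10^-8 cm = 480 pm.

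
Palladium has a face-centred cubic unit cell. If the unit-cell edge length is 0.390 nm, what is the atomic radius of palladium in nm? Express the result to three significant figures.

0.138 nm

In an FCC lattice, atoms touch along the face diagonal, so √2·a = 4r.
r = √2·a/4 = 1.4142 × 0.390 / 4 = 0.138 nm.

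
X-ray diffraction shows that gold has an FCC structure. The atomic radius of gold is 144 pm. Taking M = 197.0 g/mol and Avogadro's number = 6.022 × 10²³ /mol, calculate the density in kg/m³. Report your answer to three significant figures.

19400 kg/m³

In an FCC lattice, atoms touch along the face diagonal, so √2·a = 4r, giving a = 407.3 pm = 4.073 × 10^-8 cm.
With Z = 4, ρ = Z·M/(N_A·a³) = 4 × 197.0 / (6.022 × 10²³ × 6.757 × 10^-23) = 19.37 g/cm³ = 19400 kg/m³.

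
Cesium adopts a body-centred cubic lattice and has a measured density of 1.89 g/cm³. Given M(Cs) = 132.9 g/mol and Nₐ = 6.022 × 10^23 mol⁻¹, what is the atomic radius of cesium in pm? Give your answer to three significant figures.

267 pm

For a BCC cell (Z = 2), a³ = Z·M/(N_A·ρ) = 2 × 132.9 / (6.022 × 10²³ × 1.890) = 2.335 × 10^-22 cm³, so a = 6.158 × 10^-8 cm = 615.8 pm.
Atoms touch along the body diagonal, so √3·a = 4r, so r = 0.4330 × a = 267 pm.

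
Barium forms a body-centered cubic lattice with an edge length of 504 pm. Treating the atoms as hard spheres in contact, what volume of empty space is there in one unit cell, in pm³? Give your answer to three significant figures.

4.09 × 10^7 pm³

In a BCC lattice atoms touch along the body diagonal, so √3·a = 4r, so r = 0.4330a = 218.2 pm.
V_cell = a³ = 1.280 × 10^8 pm³; V_atoms = 2 × (4/3)πr³ = 8.708 × 10^7 pm³.
Empty space = 1.280 × 10^8 − 8.708 × 10^7 = 4.09 × 10^7 pm³.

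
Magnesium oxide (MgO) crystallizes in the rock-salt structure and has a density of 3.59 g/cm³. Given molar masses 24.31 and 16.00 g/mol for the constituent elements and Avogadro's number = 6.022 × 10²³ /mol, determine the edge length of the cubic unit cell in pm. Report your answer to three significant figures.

M(MgO) = 40.31 g/mol; Z = 4 formula units per cell.
a³ = Z·M/(N_A·ρ) = 4 × 40.31 / (6.022 × 10²³ × 3.59) = 7.458 × 10^-23 cm³, so a = 4.209 × 10^-8 cm = 421 pm.

421 pm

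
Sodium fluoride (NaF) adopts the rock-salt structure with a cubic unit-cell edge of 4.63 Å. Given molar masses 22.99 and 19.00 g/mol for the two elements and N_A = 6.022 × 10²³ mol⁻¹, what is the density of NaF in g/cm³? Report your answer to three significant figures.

2.81 g/cm³

The rock-salt structure contains Z = 4 formula units per cell; M(NaF) = 22.99 + 19.00 = 41.99 g/mol.
a³ = (4.630 × 10^-8 cm)³ = 9.925 × 10^-23 cm³.
ρ = 4 × 41.99 / (6.022 × 10²³ × 9.925 × 10^-23) = 2.810 g/cm³.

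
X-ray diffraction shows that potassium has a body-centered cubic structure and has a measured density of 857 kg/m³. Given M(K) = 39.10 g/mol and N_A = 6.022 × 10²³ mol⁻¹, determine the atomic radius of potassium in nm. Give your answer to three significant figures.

For a BCC cell (Z = 2), a³ = Z·M/(N_A·ρ) = 2 × 39.10 / (6.022 × 10²³ × 0.8570) = 1.515 × 10^-22 cm³, so a = 5.331 × 10^-8 cm = 0.5331 nm.
Atoms touch along the body diagonal, so √3·a = 4r, so r = 0.4330 × a = 0.231 nm.

0.231 nm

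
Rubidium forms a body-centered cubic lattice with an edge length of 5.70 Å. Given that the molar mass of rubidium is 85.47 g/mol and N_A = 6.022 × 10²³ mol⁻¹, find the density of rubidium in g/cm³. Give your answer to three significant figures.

1.53 g/cm³

A BCC unit cell contains Z = 2 atoms.
Cell volume: a³ = (5.70 Å)³ = (5.700 × 10^-8 cm)³ = 1.852 × 10^-22 cm³.
ρ = Z·M/(N_A·a³) = 2 × 85.47 / (6.022 × 10²³ × 1.852 × 10^-22) = 1.533 g/cm³.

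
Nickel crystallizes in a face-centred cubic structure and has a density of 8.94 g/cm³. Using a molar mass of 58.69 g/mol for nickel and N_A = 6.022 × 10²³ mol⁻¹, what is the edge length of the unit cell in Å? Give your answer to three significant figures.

With Z = 4 atoms per FCC cell, a³ = Z·M/(N_A·ρ) = 4 × 58.69 / (6.022 × 10²³ × 8.940 g/cm³) = 4.361 × 10^-23 cm³.
a = (4.361 × 10^-23)^(1/3) = 3.520 × 10^-8 cm = 3.52 Å.

3.52 Å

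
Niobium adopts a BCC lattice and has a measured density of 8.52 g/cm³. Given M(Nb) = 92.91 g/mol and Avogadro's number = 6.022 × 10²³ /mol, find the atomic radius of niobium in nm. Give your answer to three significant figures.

For a BCC cell (Z = 2), a³ = Z·M/(N_A·ρ) = 2 × 92.91 / (6.022 × 10²³ × 8.520) = 3.622 × 10^-23 cm³, so a = 3.309 × 10^-8 cm = 0.3309 nm.
Atoms touch along the body diagonal, so √3·a = 4r, so r = 0.4330 × a = 0.143 nm.

0.143 nm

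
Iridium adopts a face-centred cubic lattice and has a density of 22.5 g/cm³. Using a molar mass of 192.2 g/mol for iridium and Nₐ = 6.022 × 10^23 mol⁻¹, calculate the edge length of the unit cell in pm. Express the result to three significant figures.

384 pm

With Z = 4 atoms per FCC cell, a³ = Z·M/(N_A·ρ) = 4 × 192.2 / (6.022 × 10²³ × 22.50 g/cm³) = 5.674 × 10^-23 cm³.
a = (5.674 × 10^-23)^(1/3) = 3.843 × 10^-8 cm = 384 pm.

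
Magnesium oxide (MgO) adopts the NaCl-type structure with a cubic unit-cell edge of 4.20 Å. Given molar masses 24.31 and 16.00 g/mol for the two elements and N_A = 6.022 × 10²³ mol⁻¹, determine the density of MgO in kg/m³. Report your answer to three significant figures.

The NaCl-type structure contains Z = 4 formula units per cell; M(MgO) = 24.31 + 16.00 = 40.31 g/mol.
a³ = (4.200 × 10^-8 cm)³ = 7.409 × 10^-23 cm³.
ρ = 4 × 40.31 / (6.022 × 10²³ × 7.409 × 10^-23) = 3.614 g/cm³ = 3610 kg/m³.

3610 kg/m³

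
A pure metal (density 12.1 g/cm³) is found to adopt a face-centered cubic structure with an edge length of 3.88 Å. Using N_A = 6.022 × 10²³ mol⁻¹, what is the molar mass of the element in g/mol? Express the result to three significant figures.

An FCC cell has Z = 4 atoms; a = 3.880 × 10^-8 cm.
M = ρ·N_A·a³/Z = 12.1 × 6.022 × 10²³ × 5.841 × 10^-23 / 4 = 106 g/mol.

106 g/mol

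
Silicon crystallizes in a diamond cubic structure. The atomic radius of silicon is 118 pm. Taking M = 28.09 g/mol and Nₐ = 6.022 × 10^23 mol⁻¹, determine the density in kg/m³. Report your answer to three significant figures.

In a diamond cubic lattice, nearest neighbors lie along the body diagonal with √3·a = 8r, giving a = 545.0 pm = 5.450 × 10^-8 cm.
With Z = 8, ρ = Z·M/(N_A·a³) = 8 × 28.09 / (6.022 × 10²³ × 1.619 × 10^-22) = 2.305 g/cm³ = 2300 kg/m³.

2300 kg/m³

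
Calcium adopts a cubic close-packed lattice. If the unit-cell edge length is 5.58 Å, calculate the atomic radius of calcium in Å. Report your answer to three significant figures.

In an FCC lattice, atoms touch along the face diagonal, so √2·a = 4r.
r = √2·a/4 = 1.4142 × 5.58 / 4 = 1.97 Å.

1.97 Å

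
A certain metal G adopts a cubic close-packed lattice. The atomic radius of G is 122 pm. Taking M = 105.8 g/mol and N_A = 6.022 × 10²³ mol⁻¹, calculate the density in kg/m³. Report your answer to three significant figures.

In an FCC lattice, atoms touch along the face diagonal, so √2·a = 4r, giving a = 345.1 pm = 3.451 × 10^-8 cm.
With Z = 4, ρ = Z·M/(N_A·a³) = 4 × 105.8 / (6.022 × 10²³ × 4.109 × 10^-23) = 17.10 g/cm³ = 17100 kg/m³.

17100 kg/m³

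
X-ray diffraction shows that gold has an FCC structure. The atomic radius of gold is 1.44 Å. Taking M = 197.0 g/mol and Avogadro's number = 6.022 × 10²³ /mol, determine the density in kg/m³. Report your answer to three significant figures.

19400 kg/m³

In an FCC lattice, atoms touch along the face diagonal, so √2·a = 4r, giving a = 4.073 Å = 4.073 × 10^-8 cm.
With Z = 4, ρ = Z·M/(N_A·a³) = 4 × 197.0 / (6.022 × 10²³ × 6.757 × 10^-23) = 19.37 g/cm³ = 19400 kg/m³.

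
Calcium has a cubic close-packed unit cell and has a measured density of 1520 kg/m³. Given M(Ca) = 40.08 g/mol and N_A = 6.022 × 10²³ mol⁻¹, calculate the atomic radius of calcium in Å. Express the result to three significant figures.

For an FCC cell (Z = 4), a³ = Z·M/(N_A·ρ) = 4 × 40.08 / (6.022 × 10²³ × 1.520) = 1.751 × 10^-22 cm³, so a = 5.595 × 10^-8 cm = 5.595 Å.
Atoms touch along the face diagonal, so √2·a = 4r, so r = 0.3536 × a = 1.98 Å.

1.98 Å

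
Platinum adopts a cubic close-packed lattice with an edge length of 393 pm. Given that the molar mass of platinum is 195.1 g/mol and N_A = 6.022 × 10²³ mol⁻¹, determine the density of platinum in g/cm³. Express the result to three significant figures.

21.4 g/cm³

An FCC unit cell contains Z = 4 atoms.
Cell volume: a³ = (393 pm)³ = (3.930 × 10^-8 cm)³ = 6.070 × 10^-23 cm³.
ρ = Z·M/(N_A·a³) = 4 × 195.1 / (6.022 × 10²³ × 6.070 × 10^-23) = 21.35 g/cm³.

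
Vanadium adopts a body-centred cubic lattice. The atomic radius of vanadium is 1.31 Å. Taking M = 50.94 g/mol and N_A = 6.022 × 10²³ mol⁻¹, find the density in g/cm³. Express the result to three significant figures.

6.11 g/cm³

In a BCC lattice, atoms touch along the body diagonal, so √3·a = 4r, giving a = 3.025 Å = 3.025 × 10^-8 cm.
With Z = 2, ρ = Z·M/(N_A·a³) = 2 × 50.94 / (6.022 × 10²³ × 2.769 × 10^-23) = 6.110 g/cm³.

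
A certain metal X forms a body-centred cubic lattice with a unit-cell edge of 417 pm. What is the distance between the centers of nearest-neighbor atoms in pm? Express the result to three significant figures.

In a BCC structure, atoms touch along the body diagonal, so √3·a = 4r; the nearest-neighbor distance equals 2r = 0.8660·a.
d = 0.8660 × 417 = 361 pm.

361 pm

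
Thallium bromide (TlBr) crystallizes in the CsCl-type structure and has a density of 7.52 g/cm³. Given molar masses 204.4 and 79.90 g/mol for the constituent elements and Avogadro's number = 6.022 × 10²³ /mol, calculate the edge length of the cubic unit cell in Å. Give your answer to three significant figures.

3.97 Å

M(TlBr) = 284.3 g/mol; Z = 1 formula unit per cell.
a³ = Z·M/(N_A·ρ) = 1 × 284.3 / (6.022 × 10²³ × 7.52) = 6.278 × 10^-23 cm³, so a = 3.974 × 10^-8 cm = 3.97 Å.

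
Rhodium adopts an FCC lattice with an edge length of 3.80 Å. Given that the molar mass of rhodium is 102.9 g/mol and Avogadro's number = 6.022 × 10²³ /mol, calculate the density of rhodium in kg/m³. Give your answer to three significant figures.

An FCC unit cell contains Z = 4 atoms.
Cell volume: a³ = (3.80 Å)³ = (3.800 × 10^-8 cm)³ = 5.487 × 10^-23 cm³.
ρ = Z·M/(N_A·a³) = 4 × 102.9 / (6.022 × 10²³ × 5.487 × 10^-23) = 12.46 g/cm³ = 12500 kg/m³.

12500 kg/m³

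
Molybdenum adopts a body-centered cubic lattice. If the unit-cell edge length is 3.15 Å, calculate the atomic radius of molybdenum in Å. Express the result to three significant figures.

In a BCC lattice, atoms touch along the body diagonal, so √3·a = 4r.
r = √3·a/4 = 1.7321 × 3.15 / 4 = 1.36 Å.

1.36 Å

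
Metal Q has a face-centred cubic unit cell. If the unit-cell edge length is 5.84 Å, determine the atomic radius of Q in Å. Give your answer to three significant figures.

2.06 Å

In an FCC lattice, atoms touch along the face diagonal, so √2·a = 4r.
r = √2·a/4 = 1.4142 × 5.84 / 4 = 2.06 Å.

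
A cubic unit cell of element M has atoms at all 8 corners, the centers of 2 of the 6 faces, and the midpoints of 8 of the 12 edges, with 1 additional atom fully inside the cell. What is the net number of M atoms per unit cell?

Corner atoms are shared by 8 cells (1/8 each), face atoms by 2 (1/2 each), edge atoms by 4 (1/4 each), interior atoms are unshared.
Net atoms = 8 × 1/8 + 2 × 1/2 + 8 × 1/4 + 1 = 1 + 1 + 2 + 1 = 5.

5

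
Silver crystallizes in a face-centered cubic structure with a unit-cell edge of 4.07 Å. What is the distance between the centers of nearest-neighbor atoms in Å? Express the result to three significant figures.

In an FCC structure, atoms touch along the face diagonal, so √2·a = 4r; the nearest-neighbor distance equals 2r = 0.7071·a.
d = 0.7071 × 4.07 = 2.88 Å.

2.88 Å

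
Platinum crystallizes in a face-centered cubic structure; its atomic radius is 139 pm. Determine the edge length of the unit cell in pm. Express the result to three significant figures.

In an FCC lattice, atoms touch along the face diagonal, so √2·a = 4r.
a = 4r/√2 = 4 × 139 / 1.4142 = 393 pm.

393 pm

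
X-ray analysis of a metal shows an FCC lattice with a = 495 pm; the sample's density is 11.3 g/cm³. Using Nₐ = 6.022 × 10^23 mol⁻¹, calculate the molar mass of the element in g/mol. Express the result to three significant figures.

206 g/mol

An FCC cell has Z = 4 atoms; a = 4.950 × 10^-8 cm.
M = ρ·N_A·a³/Z = 11.3 × 6.022 × 10²³ × 1.213 × 10^-22 / 4 = 206 g/mol.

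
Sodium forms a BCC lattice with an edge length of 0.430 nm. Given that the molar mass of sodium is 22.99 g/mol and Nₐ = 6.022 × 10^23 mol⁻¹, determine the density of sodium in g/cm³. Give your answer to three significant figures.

A BCC unit cell contains Z = 2 atoms.
Cell volume: a³ = (0.430 nm)³ = (4.300 × 10^-8 cm)³ = 7.951 × 10^-23 cm³.
ρ = Z·M/(N_A·a³) = 2 × 22.99 / (6.022 × 10²³ × 7.951 × 10^-23) = 0.9603 g/cm³.

0.960 g/cm³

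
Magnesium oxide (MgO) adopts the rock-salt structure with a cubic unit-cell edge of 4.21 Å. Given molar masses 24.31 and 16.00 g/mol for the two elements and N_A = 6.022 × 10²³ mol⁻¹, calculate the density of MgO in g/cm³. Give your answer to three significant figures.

3.59 g/cm³

The rock-salt structure contains Z = 4 formula units per cell; M(MgO) = 24.31 + 16.00 = 40.31 g/mol.
a³ = (4.210 × 10^-8 cm)³ = 7.462 × 10^-23 cm³.
ρ = 4 × 40.31 / (6.022 × 10²³ × 7.462 × 10^-23) = 3.588 g/cm³.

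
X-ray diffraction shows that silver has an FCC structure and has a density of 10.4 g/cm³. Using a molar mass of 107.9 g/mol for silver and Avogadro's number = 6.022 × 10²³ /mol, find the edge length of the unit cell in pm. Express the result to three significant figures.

410 pm

With Z = 4 atoms per FCC cell, a³ = Z·M/(N_A·ρ) = 4 × 107.9 / (6.022 × 10²³ × 10.40 g/cm³) = 6.891 × 10^-23 cm³.
a = (6.891 × 10^-23)^(1/3) = 4.100 × 10^-8 cm = 410 pm.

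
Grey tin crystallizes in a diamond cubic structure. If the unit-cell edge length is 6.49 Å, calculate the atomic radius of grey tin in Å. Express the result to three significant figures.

In a diamond cubic lattice, nearest neighbors lie along the body diagonal with √3·a = 8r.
r = √3·a/8 = 1.7321 × 6.49 / 8 = 1.41 Å.

1.41 Å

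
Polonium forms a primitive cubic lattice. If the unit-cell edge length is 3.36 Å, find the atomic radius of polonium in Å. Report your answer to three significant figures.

In a simple cubic lattice, atoms touch along the cell edge, so a = 2r.
r = a/2 = 3.36/2 = 1.68 Å.

1.68 Å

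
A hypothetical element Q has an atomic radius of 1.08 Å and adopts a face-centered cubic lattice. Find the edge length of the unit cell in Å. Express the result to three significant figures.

3.05 Å

In an FCC lattice, atoms touch along the face diagonal, so √2·a = 4r.
a = 4r/√2 = 4 × 1.08 / 1.4142 = 3.05 Å.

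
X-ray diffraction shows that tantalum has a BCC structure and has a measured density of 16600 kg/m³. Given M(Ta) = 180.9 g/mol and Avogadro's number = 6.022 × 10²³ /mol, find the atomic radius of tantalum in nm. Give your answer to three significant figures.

0.143 nm

For a BCC cell (Z = 2), a³ = Z·M/(N_A·ρ) = 2 × 180.9 / (6.022 × 10²³ × 16.60) = 3.619 × 10^-23 cm³, so a = 3.308 × 10^-8 cm = 0.3308 nm.
Atoms touch along the body diagonal, so √3·a = 4r, so r = 0.4330 × a = 0.143 nm.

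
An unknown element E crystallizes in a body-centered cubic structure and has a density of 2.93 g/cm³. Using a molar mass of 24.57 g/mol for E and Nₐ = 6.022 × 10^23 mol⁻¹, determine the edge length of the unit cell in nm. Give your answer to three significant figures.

0.303 nm

With Z = 2 atoms per BCC cell, a³ = Z·M/(N_A·ρ) = 2 × 24.57 / (6.022 × 10²³ × 2.930 g/cm³) = 2.785 × 10^-23 cm³.
a = (2.785 × 10^-23)^(1/3) = 3.031 × 10^-8 cm = 0.303 nm.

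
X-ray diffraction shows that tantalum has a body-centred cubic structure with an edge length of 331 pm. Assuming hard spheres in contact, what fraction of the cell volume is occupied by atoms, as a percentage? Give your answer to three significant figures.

In a BCC lattice atoms touch along the body diagonal, so √3·a = 4r, so r = 0.4330a = 143.3 pm.
Packing fraction = Z·(4/3)πr³ / a³ = 2 × (4/3)π × (143.3)³ / (331)³ = 0.6802 = 68.0%.

68.0%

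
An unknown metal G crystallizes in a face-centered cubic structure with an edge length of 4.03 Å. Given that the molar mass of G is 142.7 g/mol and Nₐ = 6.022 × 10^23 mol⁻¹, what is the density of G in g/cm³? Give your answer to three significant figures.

An FCC unit cell contains Z = 4 atoms.
Cell volume: a³ = (4.03 Å)³ = (4.030 × 10^-8 cm)³ = 6.545 × 10^-23 cm³.
ρ = Z·M/(N_A·a³) = 4 × 142.7 / (6.022 × 10²³ × 6.545 × 10^-23) = 14.48 g/cm³.

14.5 g/cm³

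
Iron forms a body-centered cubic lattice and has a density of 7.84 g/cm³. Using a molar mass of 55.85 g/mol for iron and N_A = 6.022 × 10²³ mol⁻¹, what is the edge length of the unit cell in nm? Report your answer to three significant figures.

With Z = 2 atoms per BCC cell, a³ = Z·M/(N_A·ρ) = 2 × 55.85 / (6.022 × 10²³ × 7.840 g/cm³) = 2.366 × 10^-23 cm³.
a = (2.366 × 10^-23)^(1/3) = 2.871 × 10^-8 cm = 0.287 nm.

0.287 nm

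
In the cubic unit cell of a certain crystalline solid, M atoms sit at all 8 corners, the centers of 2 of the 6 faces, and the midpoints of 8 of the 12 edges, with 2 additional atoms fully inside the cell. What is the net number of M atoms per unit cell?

6

Corner atoms are shared by 8 cells (1/8 each), face atoms by 2 (1/2 each), edge atoms by 4 (1/4 each), interior atoms are unshared.
Net atoms = 8 × 1/8 + 2 × 1/2 + 8 × 1/4 + 2 = 1 + 1 + 2 + 2 = 6.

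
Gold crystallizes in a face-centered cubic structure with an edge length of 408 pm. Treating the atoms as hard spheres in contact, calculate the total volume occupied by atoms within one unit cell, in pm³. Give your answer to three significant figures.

In an FCC lattice atoms touch along the face diagonal, so √2·a = 4r, so r = 0.3536a = 144.2 pm.
V_atoms = Z × (4/3)πr³ = 4 × (4/3)π × (144.2)³ = 5.03 × 10^7 pm³.

5.03 × 10^7 pm³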